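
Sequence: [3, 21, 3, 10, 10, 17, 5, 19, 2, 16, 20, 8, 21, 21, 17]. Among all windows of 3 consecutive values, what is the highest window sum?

Window sums for each of the 13 positions:
(3, 21, 3) → sum 27
(21, 3, 10) → sum 34
(3, 10, 10) → sum 23
(10, 10, 17) → sum 37
(10, 17, 5) → sum 32
(17, 5, 19) → sum 41
(5, 19, 2) → sum 26
(19, 2, 16) → sum 37
(2, 16, 20) → sum 38
(16, 20, 8) → sum 44
(20, 8, 21) → sum 49
(8, 21, 21) → sum 50
(21, 21, 17) → sum 59
Highest of these is 59.

59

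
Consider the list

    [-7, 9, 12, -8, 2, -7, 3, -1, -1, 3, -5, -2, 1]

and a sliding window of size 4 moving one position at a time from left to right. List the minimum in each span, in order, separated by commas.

-8, -8, -8, -8, -7, -7, -1, -5, -5, -5

-7 9 12 -8 → min -8
9 12 -8 2 → min -8
12 -8 2 -7 → min -8
-8 2 -7 3 → min -8
2 -7 3 -1 → min -7
-7 3 -1 -1 → min -7
3 -1 -1 3 → min -1
-1 -1 3 -5 → min -5
-1 3 -5 -2 → min -5
3 -5 -2 1 → min -5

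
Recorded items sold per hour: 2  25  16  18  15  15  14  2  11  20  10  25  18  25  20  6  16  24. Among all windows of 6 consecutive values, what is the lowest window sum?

Each size-6 window and its sum:
2 25 16 18 15 15 → sum 91
25 16 18 15 15 14 → sum 103
16 18 15 15 14 2 → sum 80
18 15 15 14 2 11 → sum 75
15 15 14 2 11 20 → sum 77
15 14 2 11 20 10 → sum 72
14 2 11 20 10 25 → sum 82
2 11 20 10 25 18 → sum 86
11 20 10 25 18 25 → sum 109
20 10 25 18 25 20 → sum 118
10 25 18 25 20 6 → sum 104
25 18 25 20 6 16 → sum 110
18 25 20 6 16 24 → sum 109
Lowest of these is 72.

72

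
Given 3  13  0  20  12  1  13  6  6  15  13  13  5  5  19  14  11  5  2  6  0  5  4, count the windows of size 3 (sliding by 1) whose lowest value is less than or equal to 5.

16

[3, 13, 0] → min 0  ≤ 5 ✓
[13, 0, 20] → min 0  ≤ 5 ✓
[0, 20, 12] → min 0  ≤ 5 ✓
[20, 12, 1] → min 1  ≤ 5 ✓
[12, 1, 13] → min 1  ≤ 5 ✓
[1, 13, 6] → min 1  ≤ 5 ✓
[13, 6, 6] → min 6
[6, 6, 15] → min 6
[6, 15, 13] → min 6
[15, 13, 13] → min 13
[13, 13, 5] → min 5  ≤ 5 ✓
[13, 5, 5] → min 5  ≤ 5 ✓
[5, 5, 19] → min 5  ≤ 5 ✓
[5, 19, 14] → min 5  ≤ 5 ✓
[19, 14, 11] → min 11
[14, 11, 5] → min 5  ≤ 5 ✓
[11, 5, 2] → min 2  ≤ 5 ✓
[5, 2, 6] → min 2  ≤ 5 ✓
[2, 6, 0] → min 0  ≤ 5 ✓
[6, 0, 5] → min 0  ≤ 5 ✓
[0, 5, 4] → min 0  ≤ 5 ✓
16 windows satisfy the condition.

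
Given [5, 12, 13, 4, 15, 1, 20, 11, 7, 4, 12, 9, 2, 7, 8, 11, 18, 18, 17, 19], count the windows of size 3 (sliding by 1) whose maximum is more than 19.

3

(5, 12, 13) → max 13
(12, 13, 4) → max 13
(13, 4, 15) → max 15
(4, 15, 1) → max 15
(15, 1, 20) → max 20  > 19 ✓
(1, 20, 11) → max 20  > 19 ✓
(20, 11, 7) → max 20  > 19 ✓
(11, 7, 4) → max 11
(7, 4, 12) → max 12
(4, 12, 9) → max 12
(12, 9, 2) → max 12
(9, 2, 7) → max 9
(2, 7, 8) → max 8
(7, 8, 11) → max 11
(8, 11, 18) → max 18
(11, 18, 18) → max 18
(18, 18, 17) → max 18
(18, 17, 19) → max 19
3 windows satisfy the condition.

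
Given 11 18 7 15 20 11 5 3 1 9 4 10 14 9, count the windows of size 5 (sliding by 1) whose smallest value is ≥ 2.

(11, 18, 7, 15, 20) → min 7  ≥ 2 ✓
(18, 7, 15, 20, 11) → min 7  ≥ 2 ✓
(7, 15, 20, 11, 5) → min 5  ≥ 2 ✓
(15, 20, 11, 5, 3) → min 3  ≥ 2 ✓
(20, 11, 5, 3, 1) → min 1
(11, 5, 3, 1, 9) → min 1
(5, 3, 1, 9, 4) → min 1
(3, 1, 9, 4, 10) → min 1
(1, 9, 4, 10, 14) → min 1
(9, 4, 10, 14, 9) → min 4  ≥ 2 ✓
5 windows satisfy the condition.

5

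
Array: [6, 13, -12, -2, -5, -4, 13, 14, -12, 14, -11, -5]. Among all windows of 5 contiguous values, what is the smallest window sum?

-10

(6, 13, -12, -2, -5) → sum 0
(13, -12, -2, -5, -4) → sum -10
(-12, -2, -5, -4, 13) → sum -10
(-2, -5, -4, 13, 14) → sum 16
(-5, -4, 13, 14, -12) → sum 6
(-4, 13, 14, -12, 14) → sum 25
(13, 14, -12, 14, -11) → sum 18
(14, -12, 14, -11, -5) → sum 0
Smallest of these is -10.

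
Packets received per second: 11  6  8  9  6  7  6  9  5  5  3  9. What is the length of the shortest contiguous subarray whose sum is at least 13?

Extend right; whenever the sum reaches 13, record the length and shrink from the left:
add 11: running sum 11 < 13
end 1: [11, 6] sum 17, len 2
end 2: [6, 8] sum 14, len 2
end 3: [8, 9] sum 17, len 2
end 4: [9, 6] sum 15, len 2
end 5: [6, 7] sum 13, len 2
end 6: [7, 6] sum 13, len 2
end 7: [6, 9] sum 15, len 2
end 8: [9, 5] sum 14, len 2
end 9: [9, 5, 5] sum 19, len 3
end 10: [5, 5, 3] sum 13, len 3
end 11: [5, 3, 9] sum 17, len 3
Shortest qualifying length: 2.

2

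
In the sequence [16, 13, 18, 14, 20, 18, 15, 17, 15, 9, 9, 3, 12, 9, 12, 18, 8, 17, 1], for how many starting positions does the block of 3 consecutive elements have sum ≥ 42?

8

16 13 18 → sum 47  ≥ 42 ✓
13 18 14 → sum 45  ≥ 42 ✓
18 14 20 → sum 52  ≥ 42 ✓
14 20 18 → sum 52  ≥ 42 ✓
20 18 15 → sum 53  ≥ 42 ✓
18 15 17 → sum 50  ≥ 42 ✓
15 17 15 → sum 47  ≥ 42 ✓
17 15 9 → sum 41
15 9 9 → sum 33
9 9 3 → sum 21
9 3 12 → sum 24
3 12 9 → sum 24
12 9 12 → sum 33
9 12 18 → sum 39
12 18 8 → sum 38
18 8 17 → sum 43  ≥ 42 ✓
8 17 1 → sum 26
8 windows satisfy the condition.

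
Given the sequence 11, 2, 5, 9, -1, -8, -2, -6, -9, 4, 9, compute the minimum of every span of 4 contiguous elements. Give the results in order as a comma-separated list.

2, -1, -8, -8, -8, -9, -9, -9

11 2 5 9 → min 2
2 5 9 -1 → min -1
5 9 -1 -8 → min -8
9 -1 -8 -2 → min -8
-1 -8 -2 -6 → min -8
-8 -2 -6 -9 → min -9
-2 -6 -9 4 → min -9
-6 -9 4 9 → min -9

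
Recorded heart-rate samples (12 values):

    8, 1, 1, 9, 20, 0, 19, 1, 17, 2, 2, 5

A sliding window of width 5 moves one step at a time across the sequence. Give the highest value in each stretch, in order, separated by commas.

8 1 1 9 20 → max 20
1 1 9 20 0 → max 20
1 9 20 0 19 → max 20
9 20 0 19 1 → max 20
20 0 19 1 17 → max 20
0 19 1 17 2 → max 19
19 1 17 2 2 → max 19
1 17 2 2 5 → max 17

20, 20, 20, 20, 20, 19, 19, 17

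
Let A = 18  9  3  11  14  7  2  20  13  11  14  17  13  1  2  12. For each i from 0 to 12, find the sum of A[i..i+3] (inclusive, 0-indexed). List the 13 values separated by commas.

41, 37, 35, 34, 43, 42, 46, 58, 55, 55, 45, 33, 28

(18, 9, 3, 11) → sum 41
(9, 3, 11, 14) → sum 37
(3, 11, 14, 7) → sum 35
(11, 14, 7, 2) → sum 34
(14, 7, 2, 20) → sum 43
(7, 2, 20, 13) → sum 42
(2, 20, 13, 11) → sum 46
(20, 13, 11, 14) → sum 58
(13, 11, 14, 17) → sum 55
(11, 14, 17, 13) → sum 55
(14, 17, 13, 1) → sum 45
(17, 13, 1, 2) → sum 33
(13, 1, 2, 12) → sum 28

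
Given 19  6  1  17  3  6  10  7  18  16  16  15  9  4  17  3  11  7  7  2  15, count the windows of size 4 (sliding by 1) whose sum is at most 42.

[19, 6, 1, 17] → sum 43
[6, 1, 17, 3] → sum 27  ≤ 42 ✓
[1, 17, 3, 6] → sum 27  ≤ 42 ✓
[17, 3, 6, 10] → sum 36  ≤ 42 ✓
[3, 6, 10, 7] → sum 26  ≤ 42 ✓
[6, 10, 7, 18] → sum 41  ≤ 42 ✓
[10, 7, 18, 16] → sum 51
[7, 18, 16, 16] → sum 57
[18, 16, 16, 15] → sum 65
[16, 16, 15, 9] → sum 56
[16, 15, 9, 4] → sum 44
[15, 9, 4, 17] → sum 45
[9, 4, 17, 3] → sum 33  ≤ 42 ✓
[4, 17, 3, 11] → sum 35  ≤ 42 ✓
[17, 3, 11, 7] → sum 38  ≤ 42 ✓
[3, 11, 7, 7] → sum 28  ≤ 42 ✓
[11, 7, 7, 2] → sum 27  ≤ 42 ✓
[7, 7, 2, 15] → sum 31  ≤ 42 ✓
11 windows satisfy the condition.

11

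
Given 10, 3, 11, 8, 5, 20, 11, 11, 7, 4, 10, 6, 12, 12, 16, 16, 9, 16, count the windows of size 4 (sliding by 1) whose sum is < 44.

7

(10, 3, 11, 8) → sum 32  < 44 ✓
(3, 11, 8, 5) → sum 27  < 44 ✓
(11, 8, 5, 20) → sum 44
(8, 5, 20, 11) → sum 44
(5, 20, 11, 11) → sum 47
(20, 11, 11, 7) → sum 49
(11, 11, 7, 4) → sum 33  < 44 ✓
(11, 7, 4, 10) → sum 32  < 44 ✓
(7, 4, 10, 6) → sum 27  < 44 ✓
(4, 10, 6, 12) → sum 32  < 44 ✓
(10, 6, 12, 12) → sum 40  < 44 ✓
(6, 12, 12, 16) → sum 46
(12, 12, 16, 16) → sum 56
(12, 16, 16, 9) → sum 53
(16, 16, 9, 16) → sum 57
7 windows satisfy the condition.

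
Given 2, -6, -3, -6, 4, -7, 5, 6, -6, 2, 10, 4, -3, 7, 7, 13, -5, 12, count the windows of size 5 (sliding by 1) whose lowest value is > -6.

2 -6 -3 -6 4 → min -6
-6 -3 -6 4 -7 → min -7
-3 -6 4 -7 5 → min -7
-6 4 -7 5 6 → min -7
4 -7 5 6 -6 → min -7
-7 5 6 -6 2 → min -7
5 6 -6 2 10 → min -6
6 -6 2 10 4 → min -6
-6 2 10 4 -3 → min -6
2 10 4 -3 7 → min -3  > -6 ✓
10 4 -3 7 7 → min -3  > -6 ✓
4 -3 7 7 13 → min -3  > -6 ✓
-3 7 7 13 -5 → min -5  > -6 ✓
7 7 13 -5 12 → min -5  > -6 ✓
5 windows satisfy the condition.

5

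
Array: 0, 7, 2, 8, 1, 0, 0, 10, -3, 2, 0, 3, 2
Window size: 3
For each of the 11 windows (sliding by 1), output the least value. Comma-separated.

0, 2, 1, 0, 0, 0, -3, -3, -3, 0, 0

[0, 7, 2] → min 0
[7, 2, 8] → min 2
[2, 8, 1] → min 1
[8, 1, 0] → min 0
[1, 0, 0] → min 0
[0, 0, 10] → min 0
[0, 10, -3] → min -3
[10, -3, 2] → min -3
[-3, 2, 0] → min -3
[2, 0, 3] → min 0
[0, 3, 2] → min 0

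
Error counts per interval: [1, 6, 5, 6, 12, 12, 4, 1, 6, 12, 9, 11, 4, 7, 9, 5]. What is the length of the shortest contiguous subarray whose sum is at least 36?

4

Extend right; whenever the sum reaches 36, record the length and shrink from the left:
add 1: running sum 1 < 36
add 6: running sum 7 < 36
add 5: running sum 12 < 36
add 6: running sum 18 < 36
add 12: running sum 30 < 36
end 5: [6, 5, 6, 12, 12] sum 41, len 5
end 6: [5, 6, 12, 12, 4] sum 39, len 5
end 7: [5, 6, 12, 12, 4, 1] sum 40, len 6
end 8: [6, 12, 12, 4, 1, 6] sum 41, len 6
end 9: [12, 12, 4, 1, 6, 12] sum 47, len 6
end 10: [12, 4, 1, 6, 12, 9] sum 44, len 6
end 11: [6, 12, 9, 11] sum 38, len 4
end 12: [12, 9, 11, 4] sum 36, len 4
end 13: [12, 9, 11, 4, 7] sum 43, len 5
end 14: [9, 11, 4, 7, 9] sum 40, len 5
end 15: [11, 4, 7, 9, 5] sum 36, len 5
Shortest qualifying length: 4.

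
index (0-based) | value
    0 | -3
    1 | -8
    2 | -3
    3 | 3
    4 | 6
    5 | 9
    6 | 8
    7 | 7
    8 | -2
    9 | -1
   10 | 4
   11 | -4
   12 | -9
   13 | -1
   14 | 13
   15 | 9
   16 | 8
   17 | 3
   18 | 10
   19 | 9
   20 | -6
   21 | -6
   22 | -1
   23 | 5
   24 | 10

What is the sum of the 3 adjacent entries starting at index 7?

4

Elements at indices 7..9: 7, -2, -1
sum(7, -2, -1) = 4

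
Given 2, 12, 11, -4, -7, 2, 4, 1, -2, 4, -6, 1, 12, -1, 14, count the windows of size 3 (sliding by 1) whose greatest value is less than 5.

(2, 12, 11) → max 12
(12, 11, -4) → max 12
(11, -4, -7) → max 11
(-4, -7, 2) → max 2  < 5 ✓
(-7, 2, 4) → max 4  < 5 ✓
(2, 4, 1) → max 4  < 5 ✓
(4, 1, -2) → max 4  < 5 ✓
(1, -2, 4) → max 4  < 5 ✓
(-2, 4, -6) → max 4  < 5 ✓
(4, -6, 1) → max 4  < 5 ✓
(-6, 1, 12) → max 12
(1, 12, -1) → max 12
(12, -1, 14) → max 14
7 windows satisfy the condition.

7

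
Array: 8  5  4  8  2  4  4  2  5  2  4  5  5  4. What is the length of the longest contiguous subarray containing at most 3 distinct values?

10

add 8: window [8] (1 distinct), len 1
add 5: window [8, 5] (2 distinct), len 2
add 4: window [8, 5, 4] (3 distinct), len 3
add 8: window [8, 5, 4, 8] (3 distinct), len 4
add 2: window [4, 8, 2] (3 distinct), len 3
add 4: window [4, 8, 2, 4] (3 distinct), len 4
add 4: window [4, 8, 2, 4, 4] (3 distinct), len 5
add 2: window [4, 8, 2, 4, 4, 2] (3 distinct), len 6
add 5: window [2, 4, 4, 2, 5] (3 distinct), len 5
add 2: window [2, 4, 4, 2, 5, 2] (3 distinct), len 6
add 4: window [2, 4, 4, 2, 5, 2, 4] (3 distinct), len 7
add 5: window [2, 4, 4, 2, 5, 2, 4, 5] (3 distinct), len 8
add 5: window [2, 4, 4, 2, 5, 2, 4, 5, 5] (3 distinct), len 9
add 4: window [2, 4, 4, 2, 5, 2, 4, 5, 5, 4] (3 distinct), len 10
Longest length with ≤3 distinct: 10.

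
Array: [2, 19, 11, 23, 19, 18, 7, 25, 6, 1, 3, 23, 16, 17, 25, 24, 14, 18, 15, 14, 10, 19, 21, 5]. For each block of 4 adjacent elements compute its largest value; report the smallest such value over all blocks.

2 19 11 23 → max 23
19 11 23 19 → max 23
11 23 19 18 → max 23
23 19 18 7 → max 23
19 18 7 25 → max 25
18 7 25 6 → max 25
7 25 6 1 → max 25
25 6 1 3 → max 25
6 1 3 23 → max 23
1 3 23 16 → max 23
3 23 16 17 → max 23
23 16 17 25 → max 25
16 17 25 24 → max 25
17 25 24 14 → max 25
25 24 14 18 → max 25
24 14 18 15 → max 24
14 18 15 14 → max 18
18 15 14 10 → max 18
15 14 10 19 → max 19
14 10 19 21 → max 21
10 19 21 5 → max 21
Smallest of these is 18.

18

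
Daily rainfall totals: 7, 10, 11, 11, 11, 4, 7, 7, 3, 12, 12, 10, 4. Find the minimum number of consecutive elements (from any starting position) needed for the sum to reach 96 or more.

11

add 7: running sum 7 < 96
add 10: running sum 17 < 96
add 11: running sum 28 < 96
add 11: running sum 39 < 96
add 11: running sum 50 < 96
add 4: running sum 54 < 96
add 7: running sum 61 < 96
add 7: running sum 68 < 96
add 3: running sum 71 < 96
add 12: running sum 83 < 96
add 12: running sum 95 < 96
end 11: [10, 11, 11, 11, 4, 7, 7, 3, 12, 12, 10] sum 98, len 11
end 12: [10, 11, 11, 11, 4, 7, 7, 3, 12, 12, 10, 4] sum 102, len 12
Shortest qualifying length: 11.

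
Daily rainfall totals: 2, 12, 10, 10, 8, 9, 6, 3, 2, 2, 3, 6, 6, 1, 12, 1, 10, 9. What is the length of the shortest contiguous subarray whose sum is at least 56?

7

add 2: running sum 2 < 56
add 12: running sum 14 < 56
add 10: running sum 24 < 56
add 10: running sum 34 < 56
add 8: running sum 42 < 56
add 9: running sum 51 < 56
end 6: [2, 12, 10, 10, 8, 9, 6] sum 57, len 7
end 7: [12, 10, 10, 8, 9, 6, 3] sum 58, len 7
end 8: [12, 10, 10, 8, 9, 6, 3, 2] sum 60, len 8
end 9: [12, 10, 10, 8, 9, 6, 3, 2, 2] sum 62, len 9
end 10: [12, 10, 10, 8, 9, 6, 3, 2, 2, 3] sum 65, len 10
end 11: [10, 10, 8, 9, 6, 3, 2, 2, 3, 6] sum 59, len 10
end 12: [10, 10, 8, 9, 6, 3, 2, 2, 3, 6, 6] sum 65, len 11
end 13: [10, 8, 9, 6, 3, 2, 2, 3, 6, 6, 1] sum 56, len 11
end 14: [8, 9, 6, 3, 2, 2, 3, 6, 6, 1, 12] sum 58, len 11
end 15: [8, 9, 6, 3, 2, 2, 3, 6, 6, 1, 12, 1] sum 59, len 12
end 16: [9, 6, 3, 2, 2, 3, 6, 6, 1, 12, 1, 10] sum 61, len 12
end 17: [6, 3, 2, 2, 3, 6, 6, 1, 12, 1, 10, 9] sum 61, len 12
Shortest qualifying length: 7.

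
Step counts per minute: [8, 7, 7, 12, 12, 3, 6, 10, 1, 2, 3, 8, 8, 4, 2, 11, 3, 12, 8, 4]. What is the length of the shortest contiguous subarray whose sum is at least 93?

Extend right; whenever the sum reaches 93, record the length and shrink from the left:
add 8: running sum 8 < 93
add 7: running sum 15 < 93
add 7: running sum 22 < 93
add 12: running sum 34 < 93
add 12: running sum 46 < 93
add 3: running sum 49 < 93
add 6: running sum 55 < 93
add 10: running sum 65 < 93
add 1: running sum 66 < 93
add 2: running sum 68 < 93
add 3: running sum 71 < 93
add 8: running sum 79 < 93
add 8: running sum 87 < 93
add 4: running sum 91 < 93
end 14: [8, 7, 7, 12, 12, 3, 6, 10, 1, 2, 3, 8, 8, 4, 2] sum 93, len 15
end 15: [7, 7, 12, 12, 3, 6, 10, 1, 2, 3, 8, 8, 4, 2, 11] sum 96, len 15
end 16: [7, 7, 12, 12, 3, 6, 10, 1, 2, 3, 8, 8, 4, 2, 11, 3] sum 99, len 16
end 17: [12, 12, 3, 6, 10, 1, 2, 3, 8, 8, 4, 2, 11, 3, 12] sum 97, len 15
end 18: [12, 3, 6, 10, 1, 2, 3, 8, 8, 4, 2, 11, 3, 12, 8] sum 93, len 15
end 19: [12, 3, 6, 10, 1, 2, 3, 8, 8, 4, 2, 11, 3, 12, 8, 4] sum 97, len 16
Shortest qualifying length: 15.

15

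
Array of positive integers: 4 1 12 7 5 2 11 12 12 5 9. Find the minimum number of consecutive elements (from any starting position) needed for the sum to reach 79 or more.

Extend right; whenever the sum reaches 79, record the length and shrink from the left:
add 4: running sum 4 < 79
add 1: running sum 5 < 79
add 12: running sum 17 < 79
add 7: running sum 24 < 79
add 5: running sum 29 < 79
add 2: running sum 31 < 79
add 11: running sum 42 < 79
add 12: running sum 54 < 79
add 12: running sum 66 < 79
add 5: running sum 71 < 79
end 10: [4, 1, 12, 7, 5, 2, 11, 12, 12, 5, 9] sum 80, len 11
Shortest qualifying length: 11.

11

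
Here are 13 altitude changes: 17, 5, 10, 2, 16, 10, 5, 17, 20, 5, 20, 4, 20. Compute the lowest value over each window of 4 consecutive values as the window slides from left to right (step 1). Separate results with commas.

Sliding a size-4 window across the 13 values:
(17, 5, 10, 2) → min 2
(5, 10, 2, 16) → min 2
(10, 2, 16, 10) → min 2
(2, 16, 10, 5) → min 2
(16, 10, 5, 17) → min 5
(10, 5, 17, 20) → min 5
(5, 17, 20, 5) → min 5
(17, 20, 5, 20) → min 5
(20, 5, 20, 4) → min 4
(5, 20, 4, 20) → min 4

2, 2, 2, 2, 5, 5, 5, 5, 4, 4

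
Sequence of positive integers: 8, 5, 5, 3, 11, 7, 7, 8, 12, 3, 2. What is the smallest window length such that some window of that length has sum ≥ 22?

3

Extend right; whenever the sum reaches 22, record the length and shrink from the left:
add 8: running sum 8 < 22
add 5: running sum 13 < 22
add 5: running sum 18 < 22
add 3: running sum 21 < 22
add 11: shortest ending here [5, 5, 3, 11] sum 24, len 4
add 7: shortest ending here [5, 3, 11, 7] sum 26, len 4
add 7: shortest ending here [11, 7, 7] sum 25, len 3
add 8: shortest ending here [7, 7, 8] sum 22, len 3
add 12: shortest ending here [7, 8, 12] sum 27, len 3
add 3: shortest ending here [8, 12, 3] sum 23, len 3
add 2: shortest ending here [8, 12, 3, 2] sum 25, len 4
Shortest qualifying length: 3.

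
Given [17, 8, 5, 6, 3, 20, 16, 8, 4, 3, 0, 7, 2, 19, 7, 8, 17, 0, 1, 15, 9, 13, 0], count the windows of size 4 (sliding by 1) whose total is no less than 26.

15

(17, 8, 5, 6) → sum 36  ≥ 26 ✓
(8, 5, 6, 3) → sum 22
(5, 6, 3, 20) → sum 34  ≥ 26 ✓
(6, 3, 20, 16) → sum 45  ≥ 26 ✓
(3, 20, 16, 8) → sum 47  ≥ 26 ✓
(20, 16, 8, 4) → sum 48  ≥ 26 ✓
(16, 8, 4, 3) → sum 31  ≥ 26 ✓
(8, 4, 3, 0) → sum 15
(4, 3, 0, 7) → sum 14
(3, 0, 7, 2) → sum 12
(0, 7, 2, 19) → sum 28  ≥ 26 ✓
(7, 2, 19, 7) → sum 35  ≥ 26 ✓
(2, 19, 7, 8) → sum 36  ≥ 26 ✓
(19, 7, 8, 17) → sum 51  ≥ 26 ✓
(7, 8, 17, 0) → sum 32  ≥ 26 ✓
(8, 17, 0, 1) → sum 26  ≥ 26 ✓
(17, 0, 1, 15) → sum 33  ≥ 26 ✓
(0, 1, 15, 9) → sum 25
(1, 15, 9, 13) → sum 38  ≥ 26 ✓
(15, 9, 13, 0) → sum 37  ≥ 26 ✓
15 windows satisfy the condition.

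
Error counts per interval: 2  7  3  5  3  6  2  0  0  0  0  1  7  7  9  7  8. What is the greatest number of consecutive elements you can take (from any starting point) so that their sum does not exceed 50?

14

Extend to the right; shrink from the left whenever the sum exceeds 50:
add 2: [2] sum 2, len 1
add 7: [2, 7] sum 9, len 2
add 3: [2, 7, 3] sum 12, len 3
add 5: [2, 7, 3, 5] sum 17, len 4
add 3: [2, 7, 3, 5, 3] sum 20, len 5
add 6: [2, 7, 3, 5, 3, 6] sum 26, len 6
add 2: [2, 7, 3, 5, 3, 6, 2] sum 28, len 7
add 0: [2, 7, 3, 5, 3, 6, 2, 0] sum 28, len 8
add 0: [2, 7, 3, 5, 3, 6, 2, 0, 0] sum 28, len 9
add 0: [2, 7, 3, 5, 3, 6, 2, 0, 0, 0] sum 28, len 10
add 0: [2, 7, 3, 5, 3, 6, 2, 0, 0, 0, 0] sum 28, len 11
add 1: [2, 7, 3, 5, 3, 6, 2, 0, 0, 0, 0, 1] sum 29, len 12
add 7: [2, 7, 3, 5, 3, 6, 2, 0, 0, 0, 0, 1, 7] sum 36, len 13
add 7: [2, 7, 3, 5, 3, 6, 2, 0, 0, 0, 0, 1, 7, 7] sum 43, len 14
add 9: [7, 3, 5, 3, 6, 2, 0, 0, 0, 0, 1, 7, 7, 9] sum 50, len 14
add 7: [3, 5, 3, 6, 2, 0, 0, 0, 0, 1, 7, 7, 9, 7] sum 50, len 14
add 8: [3, 6, 2, 0, 0, 0, 0, 1, 7, 7, 9, 7, 8] sum 50, len 13
Longest length seen: 14.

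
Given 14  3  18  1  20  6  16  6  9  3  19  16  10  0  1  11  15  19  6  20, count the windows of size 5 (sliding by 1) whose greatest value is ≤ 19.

10

(14, 3, 18, 1, 20) → max 20
(3, 18, 1, 20, 6) → max 20
(18, 1, 20, 6, 16) → max 20
(1, 20, 6, 16, 6) → max 20
(20, 6, 16, 6, 9) → max 20
(6, 16, 6, 9, 3) → max 16  ≤ 19 ✓
(16, 6, 9, 3, 19) → max 19  ≤ 19 ✓
(6, 9, 3, 19, 16) → max 19  ≤ 19 ✓
(9, 3, 19, 16, 10) → max 19  ≤ 19 ✓
(3, 19, 16, 10, 0) → max 19  ≤ 19 ✓
(19, 16, 10, 0, 1) → max 19  ≤ 19 ✓
(16, 10, 0, 1, 11) → max 16  ≤ 19 ✓
(10, 0, 1, 11, 15) → max 15  ≤ 19 ✓
(0, 1, 11, 15, 19) → max 19  ≤ 19 ✓
(1, 11, 15, 19, 6) → max 19  ≤ 19 ✓
(11, 15, 19, 6, 20) → max 20
10 windows satisfy the condition.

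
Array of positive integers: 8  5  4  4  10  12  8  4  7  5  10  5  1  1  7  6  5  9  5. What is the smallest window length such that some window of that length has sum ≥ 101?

17

add 8: running sum 8 < 101
add 5: running sum 13 < 101
add 4: running sum 17 < 101
add 4: running sum 21 < 101
add 10: running sum 31 < 101
add 12: running sum 43 < 101
add 8: running sum 51 < 101
add 4: running sum 55 < 101
add 7: running sum 62 < 101
add 5: running sum 67 < 101
add 10: running sum 77 < 101
add 5: running sum 82 < 101
add 1: running sum 83 < 101
add 1: running sum 84 < 101
add 7: running sum 91 < 101
add 6: running sum 97 < 101
add 5: shortest ending here [8, 5, 4, 4, 10, 12, 8, 4, 7, 5, 10, 5, 1, 1, 7, 6, 5] sum 102, len 17
add 9: shortest ending here [5, 4, 4, 10, 12, 8, 4, 7, 5, 10, 5, 1, 1, 7, 6, 5, 9] sum 103, len 17
add 5: shortest ending here [4, 4, 10, 12, 8, 4, 7, 5, 10, 5, 1, 1, 7, 6, 5, 9, 5] sum 103, len 17
Shortest qualifying length: 17.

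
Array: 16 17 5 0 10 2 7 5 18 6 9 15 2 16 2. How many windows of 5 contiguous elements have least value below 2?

16 17 5 0 10 → min 0  < 2 ✓
17 5 0 10 2 → min 0  < 2 ✓
5 0 10 2 7 → min 0  < 2 ✓
0 10 2 7 5 → min 0  < 2 ✓
10 2 7 5 18 → min 2
2 7 5 18 6 → min 2
7 5 18 6 9 → min 5
5 18 6 9 15 → min 5
18 6 9 15 2 → min 2
6 9 15 2 16 → min 2
9 15 2 16 2 → min 2
4 windows satisfy the condition.

4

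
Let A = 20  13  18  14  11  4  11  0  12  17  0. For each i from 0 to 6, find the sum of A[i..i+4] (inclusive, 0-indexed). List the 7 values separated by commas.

76, 60, 58, 40, 38, 44, 40

[20, 13, 18, 14, 11] → sum 76
[13, 18, 14, 11, 4] → sum 60
[18, 14, 11, 4, 11] → sum 58
[14, 11, 4, 11, 0] → sum 40
[11, 4, 11, 0, 12] → sum 38
[4, 11, 0, 12, 17] → sum 44
[11, 0, 12, 17, 0] → sum 40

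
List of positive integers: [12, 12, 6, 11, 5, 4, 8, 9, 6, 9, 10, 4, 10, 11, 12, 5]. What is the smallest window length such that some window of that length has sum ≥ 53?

add 12: running sum 12 < 53
add 12: running sum 24 < 53
add 6: running sum 30 < 53
add 11: running sum 41 < 53
add 5: running sum 46 < 53
add 4: running sum 50 < 53
end 6: [12, 12, 6, 11, 5, 4, 8] sum 58, len 7
end 7: [12, 6, 11, 5, 4, 8, 9] sum 55, len 7
end 8: [12, 6, 11, 5, 4, 8, 9, 6] sum 61, len 8
end 9: [6, 11, 5, 4, 8, 9, 6, 9] sum 58, len 8
end 10: [11, 5, 4, 8, 9, 6, 9, 10] sum 62, len 8
end 11: [5, 4, 8, 9, 6, 9, 10, 4] sum 55, len 8
end 12: [8, 9, 6, 9, 10, 4, 10] sum 56, len 7
end 13: [9, 6, 9, 10, 4, 10, 11] sum 59, len 7
end 14: [9, 10, 4, 10, 11, 12] sum 56, len 6
end 15: [9, 10, 4, 10, 11, 12, 5] sum 61, len 7
Shortest qualifying length: 6.

6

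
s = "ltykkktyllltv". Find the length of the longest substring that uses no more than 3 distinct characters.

add l: window [l] (1 distinct), len 1
add t: window [l, t] (2 distinct), len 2
add y: window [l, t, y] (3 distinct), len 3
add k: window [t, y, k] (3 distinct), len 3
add k: window [t, y, k, k] (3 distinct), len 4
add k: window [t, y, k, k, k] (3 distinct), len 5
add t: window [t, y, k, k, k, t] (3 distinct), len 6
add y: window [t, y, k, k, k, t, y] (3 distinct), len 7
add l: window [t, y, l] (3 distinct), len 3
add l: window [t, y, l, l] (3 distinct), len 4
add l: window [t, y, l, l, l] (3 distinct), len 5
add t: window [t, y, l, l, l, t] (3 distinct), len 6
add v: window [l, l, l, t, v] (3 distinct), len 5
Longest length with ≤3 distinct: 7.

7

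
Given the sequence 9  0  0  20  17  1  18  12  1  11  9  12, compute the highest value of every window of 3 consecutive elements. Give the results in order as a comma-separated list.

9 0 0 → max 9
0 0 20 → max 20
0 20 17 → max 20
20 17 1 → max 20
17 1 18 → max 18
1 18 12 → max 18
18 12 1 → max 18
12 1 11 → max 12
1 11 9 → max 11
11 9 12 → max 12

9, 20, 20, 20, 18, 18, 18, 12, 11, 12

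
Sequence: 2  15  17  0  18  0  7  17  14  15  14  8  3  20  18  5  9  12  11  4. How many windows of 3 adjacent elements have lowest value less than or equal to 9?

(2, 15, 17) → min 2  ≤ 9 ✓
(15, 17, 0) → min 0  ≤ 9 ✓
(17, 0, 18) → min 0  ≤ 9 ✓
(0, 18, 0) → min 0  ≤ 9 ✓
(18, 0, 7) → min 0  ≤ 9 ✓
(0, 7, 17) → min 0  ≤ 9 ✓
(7, 17, 14) → min 7  ≤ 9 ✓
(17, 14, 15) → min 14
(14, 15, 14) → min 14
(15, 14, 8) → min 8  ≤ 9 ✓
(14, 8, 3) → min 3  ≤ 9 ✓
(8, 3, 20) → min 3  ≤ 9 ✓
(3, 20, 18) → min 3  ≤ 9 ✓
(20, 18, 5) → min 5  ≤ 9 ✓
(18, 5, 9) → min 5  ≤ 9 ✓
(5, 9, 12) → min 5  ≤ 9 ✓
(9, 12, 11) → min 9  ≤ 9 ✓
(12, 11, 4) → min 4  ≤ 9 ✓
16 windows satisfy the condition.

16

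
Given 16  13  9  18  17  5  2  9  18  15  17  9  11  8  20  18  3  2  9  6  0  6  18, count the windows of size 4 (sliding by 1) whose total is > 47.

[16, 13, 9, 18] → sum 56  > 47 ✓
[13, 9, 18, 17] → sum 57  > 47 ✓
[9, 18, 17, 5] → sum 49  > 47 ✓
[18, 17, 5, 2] → sum 42
[17, 5, 2, 9] → sum 33
[5, 2, 9, 18] → sum 34
[2, 9, 18, 15] → sum 44
[9, 18, 15, 17] → sum 59  > 47 ✓
[18, 15, 17, 9] → sum 59  > 47 ✓
[15, 17, 9, 11] → sum 52  > 47 ✓
[17, 9, 11, 8] → sum 45
[9, 11, 8, 20] → sum 48  > 47 ✓
[11, 8, 20, 18] → sum 57  > 47 ✓
[8, 20, 18, 3] → sum 49  > 47 ✓
[20, 18, 3, 2] → sum 43
[18, 3, 2, 9] → sum 32
[3, 2, 9, 6] → sum 20
[2, 9, 6, 0] → sum 17
[9, 6, 0, 6] → sum 21
[6, 0, 6, 18] → sum 30
9 windows satisfy the condition.

9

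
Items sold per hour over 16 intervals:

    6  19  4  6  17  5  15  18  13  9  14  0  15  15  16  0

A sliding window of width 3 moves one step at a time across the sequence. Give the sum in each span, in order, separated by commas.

6 19 4 → sum 29
19 4 6 → sum 29
4 6 17 → sum 27
6 17 5 → sum 28
17 5 15 → sum 37
5 15 18 → sum 38
15 18 13 → sum 46
18 13 9 → sum 40
13 9 14 → sum 36
9 14 0 → sum 23
14 0 15 → sum 29
0 15 15 → sum 30
15 15 16 → sum 46
15 16 0 → sum 31

29, 29, 27, 28, 37, 38, 46, 40, 36, 23, 29, 30, 46, 31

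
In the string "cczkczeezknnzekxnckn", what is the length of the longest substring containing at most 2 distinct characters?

4

add c: window [c] (1 distinct), len 1
add c: window [c, c] (1 distinct), len 2
add z: window [c, c, z] (2 distinct), len 3
add k: window [z, k] (2 distinct), len 2
add c: window [k, c] (2 distinct), len 2
add z: window [c, z] (2 distinct), len 2
add e: window [z, e] (2 distinct), len 2
add e: window [z, e, e] (2 distinct), len 3
add z: window [z, e, e, z] (2 distinct), len 4
add k: window [z, k] (2 distinct), len 2
add n: window [k, n] (2 distinct), len 2
add n: window [k, n, n] (2 distinct), len 3
add z: window [n, n, z] (2 distinct), len 3
add e: window [z, e] (2 distinct), len 2
add k: window [e, k] (2 distinct), len 2
add x: window [k, x] (2 distinct), len 2
add n: window [x, n] (2 distinct), len 2
add c: window [n, c] (2 distinct), len 2
add k: window [c, k] (2 distinct), len 2
add n: window [k, n] (2 distinct), len 2
Longest length with ≤2 distinct: 4.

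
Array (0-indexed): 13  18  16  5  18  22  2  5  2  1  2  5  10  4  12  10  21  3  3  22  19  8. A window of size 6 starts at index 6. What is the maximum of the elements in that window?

Elements at indices 6..11: 2, 5, 2, 1, 2, 5
max(2, 5, 2, 1, 2, 5) = 5

5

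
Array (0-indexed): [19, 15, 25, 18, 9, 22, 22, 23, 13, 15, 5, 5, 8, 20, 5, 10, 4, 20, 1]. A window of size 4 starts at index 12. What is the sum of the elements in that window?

Elements at indices 12..15: 8, 20, 5, 10
sum(8, 20, 5, 10) = 43

43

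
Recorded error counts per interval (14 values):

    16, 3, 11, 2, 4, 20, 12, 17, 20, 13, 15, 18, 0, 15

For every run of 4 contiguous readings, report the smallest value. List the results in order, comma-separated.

2, 2, 2, 2, 4, 12, 12, 13, 13, 0, 0

(16, 3, 11, 2) → min 2
(3, 11, 2, 4) → min 2
(11, 2, 4, 20) → min 2
(2, 4, 20, 12) → min 2
(4, 20, 12, 17) → min 4
(20, 12, 17, 20) → min 12
(12, 17, 20, 13) → min 12
(17, 20, 13, 15) → min 13
(20, 13, 15, 18) → min 13
(13, 15, 18, 0) → min 0
(15, 18, 0, 15) → min 0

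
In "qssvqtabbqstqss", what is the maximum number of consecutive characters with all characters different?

add q: [q] len 1
add s: [q, s] len 2
add s (repeat s, move left end past it): [s] len 1
add v: [s, v] len 2
add q: [s, v, q] len 3
add t: [s, v, q, t] len 4
add a: [s, v, q, t, a] len 5
add b: [s, v, q, t, a, b] len 6
add b (repeat b, move left end past it): [b] len 1
add q: [b, q] len 2
add s: [b, q, s] len 3
add t: [b, q, s, t] len 4
add q (repeat q, move left end past it): [s, t, q] len 3
add s (repeat s, move left end past it): [t, q, s] len 3
add s (repeat s, move left end past it): [s] len 1
Longest all-distinct length: 6.

6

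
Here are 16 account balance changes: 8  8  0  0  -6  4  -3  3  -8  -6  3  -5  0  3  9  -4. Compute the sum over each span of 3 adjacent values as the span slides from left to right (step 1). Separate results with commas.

16, 8, -6, -2, -5, 4, -8, -11, -11, -8, -2, -2, 12, 8

(8, 8, 0) → sum 16
(8, 0, 0) → sum 8
(0, 0, -6) → sum -6
(0, -6, 4) → sum -2
(-6, 4, -3) → sum -5
(4, -3, 3) → sum 4
(-3, 3, -8) → sum -8
(3, -8, -6) → sum -11
(-8, -6, 3) → sum -11
(-6, 3, -5) → sum -8
(3, -5, 0) → sum -2
(-5, 0, 3) → sum -2
(0, 3, 9) → sum 12
(3, 9, -4) → sum 8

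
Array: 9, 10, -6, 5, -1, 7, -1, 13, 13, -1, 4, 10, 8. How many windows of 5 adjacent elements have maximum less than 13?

3

(9, 10, -6, 5, -1) → max 10  < 13 ✓
(10, -6, 5, -1, 7) → max 10  < 13 ✓
(-6, 5, -1, 7, -1) → max 7  < 13 ✓
(5, -1, 7, -1, 13) → max 13
(-1, 7, -1, 13, 13) → max 13
(7, -1, 13, 13, -1) → max 13
(-1, 13, 13, -1, 4) → max 13
(13, 13, -1, 4, 10) → max 13
(13, -1, 4, 10, 8) → max 13
3 windows satisfy the condition.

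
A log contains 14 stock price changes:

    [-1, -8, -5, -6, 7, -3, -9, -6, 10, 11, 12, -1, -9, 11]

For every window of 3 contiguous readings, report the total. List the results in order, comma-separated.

(-1, -8, -5) → sum -14
(-8, -5, -6) → sum -19
(-5, -6, 7) → sum -4
(-6, 7, -3) → sum -2
(7, -3, -9) → sum -5
(-3, -9, -6) → sum -18
(-9, -6, 10) → sum -5
(-6, 10, 11) → sum 15
(10, 11, 12) → sum 33
(11, 12, -1) → sum 22
(12, -1, -9) → sum 2
(-1, -9, 11) → sum 1

-14, -19, -4, -2, -5, -18, -5, 15, 33, 22, 2, 1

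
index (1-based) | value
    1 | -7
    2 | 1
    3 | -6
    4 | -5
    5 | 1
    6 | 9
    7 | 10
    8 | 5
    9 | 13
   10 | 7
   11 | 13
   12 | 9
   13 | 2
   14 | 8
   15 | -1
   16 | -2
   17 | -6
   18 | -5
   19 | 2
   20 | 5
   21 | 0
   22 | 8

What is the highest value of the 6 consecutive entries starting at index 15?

Elements at indices 15..20: -1, -2, -6, -5, 2, 5
max(-1, -2, -6, -5, 2, 5) = 5

5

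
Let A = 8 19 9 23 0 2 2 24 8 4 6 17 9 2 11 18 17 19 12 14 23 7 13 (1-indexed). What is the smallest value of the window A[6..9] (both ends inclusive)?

Elements at indices 6..9: 2, 2, 24, 8
min(2, 2, 24, 8) = 2

2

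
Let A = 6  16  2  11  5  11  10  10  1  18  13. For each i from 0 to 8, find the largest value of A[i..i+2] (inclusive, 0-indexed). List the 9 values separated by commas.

[6, 16, 2] → max 16
[16, 2, 11] → max 16
[2, 11, 5] → max 11
[11, 5, 11] → max 11
[5, 11, 10] → max 11
[11, 10, 10] → max 11
[10, 10, 1] → max 10
[10, 1, 18] → max 18
[1, 18, 13] → max 18

16, 16, 11, 11, 11, 11, 10, 18, 18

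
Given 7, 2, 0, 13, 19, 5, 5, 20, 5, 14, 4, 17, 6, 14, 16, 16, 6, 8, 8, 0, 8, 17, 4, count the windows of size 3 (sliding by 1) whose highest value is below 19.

15

(7, 2, 0) → max 7  < 19 ✓
(2, 0, 13) → max 13  < 19 ✓
(0, 13, 19) → max 19
(13, 19, 5) → max 19
(19, 5, 5) → max 19
(5, 5, 20) → max 20
(5, 20, 5) → max 20
(20, 5, 14) → max 20
(5, 14, 4) → max 14  < 19 ✓
(14, 4, 17) → max 17  < 19 ✓
(4, 17, 6) → max 17  < 19 ✓
(17, 6, 14) → max 17  < 19 ✓
(6, 14, 16) → max 16  < 19 ✓
(14, 16, 16) → max 16  < 19 ✓
(16, 16, 6) → max 16  < 19 ✓
(16, 6, 8) → max 16  < 19 ✓
(6, 8, 8) → max 8  < 19 ✓
(8, 8, 0) → max 8  < 19 ✓
(8, 0, 8) → max 8  < 19 ✓
(0, 8, 17) → max 17  < 19 ✓
(8, 17, 4) → max 17  < 19 ✓
15 windows satisfy the condition.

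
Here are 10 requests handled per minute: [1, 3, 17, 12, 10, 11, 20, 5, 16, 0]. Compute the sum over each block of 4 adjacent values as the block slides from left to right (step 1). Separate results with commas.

33, 42, 50, 53, 46, 52, 41

[1, 3, 17, 12] → sum 33
[3, 17, 12, 10] → sum 42
[17, 12, 10, 11] → sum 50
[12, 10, 11, 20] → sum 53
[10, 11, 20, 5] → sum 46
[11, 20, 5, 16] → sum 52
[20, 5, 16, 0] → sum 41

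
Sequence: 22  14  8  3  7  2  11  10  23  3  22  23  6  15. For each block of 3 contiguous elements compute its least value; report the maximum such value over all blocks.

[22, 14, 8] → min 8
[14, 8, 3] → min 3
[8, 3, 7] → min 3
[3, 7, 2] → min 2
[7, 2, 11] → min 2
[2, 11, 10] → min 2
[11, 10, 23] → min 10
[10, 23, 3] → min 3
[23, 3, 22] → min 3
[3, 22, 23] → min 3
[22, 23, 6] → min 6
[23, 6, 15] → min 6
Maximum of these is 10.

10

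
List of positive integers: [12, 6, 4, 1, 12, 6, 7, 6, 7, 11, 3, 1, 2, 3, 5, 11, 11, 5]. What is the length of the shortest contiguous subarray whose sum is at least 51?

add 12: running sum 12 < 51
add 6: running sum 18 < 51
add 4: running sum 22 < 51
add 1: running sum 23 < 51
add 12: running sum 35 < 51
add 6: running sum 41 < 51
add 7: running sum 48 < 51
end 7: [12, 6, 4, 1, 12, 6, 7, 6] sum 54, len 8
end 8: [12, 6, 4, 1, 12, 6, 7, 6, 7] sum 61, len 9
end 9: [4, 1, 12, 6, 7, 6, 7, 11] sum 54, len 8
end 10: [12, 6, 7, 6, 7, 11, 3] sum 52, len 7
end 11: [12, 6, 7, 6, 7, 11, 3, 1] sum 53, len 8
end 12: [12, 6, 7, 6, 7, 11, 3, 1, 2] sum 55, len 9
end 13: [12, 6, 7, 6, 7, 11, 3, 1, 2, 3] sum 58, len 10
end 14: [6, 7, 6, 7, 11, 3, 1, 2, 3, 5] sum 51, len 10
end 15: [7, 6, 7, 11, 3, 1, 2, 3, 5, 11] sum 56, len 10
end 16: [7, 11, 3, 1, 2, 3, 5, 11, 11] sum 54, len 9
end 17: [11, 3, 1, 2, 3, 5, 11, 11, 5] sum 52, len 9
Shortest qualifying length: 7.

7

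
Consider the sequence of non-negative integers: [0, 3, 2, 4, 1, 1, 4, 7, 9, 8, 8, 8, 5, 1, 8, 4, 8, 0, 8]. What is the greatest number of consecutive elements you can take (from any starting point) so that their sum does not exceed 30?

[0] sum 0 len 1
[0, 3] sum 3 len 2
[0, 3, 2] sum 5 len 3
[0, 3, 2, 4] sum 9 len 4
[0, 3, 2, 4, 1] sum 10 len 5
[0, 3, 2, 4, 1, 1] sum 11 len 6
[0, 3, 2, 4, 1, 1, 4] sum 15 len 7
[0, 3, 2, 4, 1, 1, 4, 7] sum 22 len 8
[2, 4, 1, 1, 4, 7, 9] sum 28 len 7
[1, 1, 4, 7, 9, 8] sum 30 len 6
[9, 8, 8] sum 25 len 3
[8, 8, 8] sum 24 len 3
[8, 8, 8, 5] sum 29 len 4
[8, 8, 8, 5, 1] sum 30 len 5
[8, 8, 5, 1, 8] sum 30 len 5
[8, 5, 1, 8, 4] sum 26 len 5
[5, 1, 8, 4, 8] sum 26 len 5
[5, 1, 8, 4, 8, 0] sum 26 len 6
[1, 8, 4, 8, 0, 8] sum 29 len 6
Longest length seen: 8.

8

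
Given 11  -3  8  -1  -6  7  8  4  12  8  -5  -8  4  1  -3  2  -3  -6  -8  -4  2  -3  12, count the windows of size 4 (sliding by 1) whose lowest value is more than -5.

6

(11, -3, 8, -1) → min -3  > -5 ✓
(-3, 8, -1, -6) → min -6
(8, -1, -6, 7) → min -6
(-1, -6, 7, 8) → min -6
(-6, 7, 8, 4) → min -6
(7, 8, 4, 12) → min 4  > -5 ✓
(8, 4, 12, 8) → min 4  > -5 ✓
(4, 12, 8, -5) → min -5
(12, 8, -5, -8) → min -8
(8, -5, -8, 4) → min -8
(-5, -8, 4, 1) → min -8
(-8, 4, 1, -3) → min -8
(4, 1, -3, 2) → min -3  > -5 ✓
(1, -3, 2, -3) → min -3  > -5 ✓
(-3, 2, -3, -6) → min -6
(2, -3, -6, -8) → min -8
(-3, -6, -8, -4) → min -8
(-6, -8, -4, 2) → min -8
(-8, -4, 2, -3) → min -8
(-4, 2, -3, 12) → min -4  > -5 ✓
6 windows satisfy the condition.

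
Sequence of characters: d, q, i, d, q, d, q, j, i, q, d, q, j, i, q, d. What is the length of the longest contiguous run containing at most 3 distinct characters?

Extend right; when distinct count exceeds 3, shrink from the left:
add d: window [d] (1 distinct), len 1
add q: window [d, q] (2 distinct), len 2
add i: window [d, q, i] (3 distinct), len 3
add d: window [d, q, i, d] (3 distinct), len 4
add q: window [d, q, i, d, q] (3 distinct), len 5
add d: window [d, q, i, d, q, d] (3 distinct), len 6
add q: window [d, q, i, d, q, d, q] (3 distinct), len 7
add j: window [d, q, d, q, j] (3 distinct), len 5
add i: window [q, j, i] (3 distinct), len 3
add q: window [q, j, i, q] (3 distinct), len 4
add d: window [i, q, d] (3 distinct), len 3
add q: window [i, q, d, q] (3 distinct), len 4
add j: window [q, d, q, j] (3 distinct), len 4
add i: window [q, j, i] (3 distinct), len 3
add q: window [q, j, i, q] (3 distinct), len 4
add d: window [i, q, d] (3 distinct), len 3
Longest length with ≤3 distinct: 7.

7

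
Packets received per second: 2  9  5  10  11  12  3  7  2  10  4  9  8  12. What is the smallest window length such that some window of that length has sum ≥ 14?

2

add 2: running sum 2 < 14
add 9: running sum 11 < 14
add 5: shortest ending here [9, 5] sum 14, len 2
add 10: shortest ending here [5, 10] sum 15, len 2
add 11: shortest ending here [10, 11] sum 21, len 2
add 12: shortest ending here [11, 12] sum 23, len 2
add 3: shortest ending here [12, 3] sum 15, len 2
add 7: shortest ending here [12, 3, 7] sum 22, len 3
add 2: shortest ending here [12, 3, 7, 2] sum 24, len 4
add 10: shortest ending here [7, 2, 10] sum 19, len 3
add 4: shortest ending here [10, 4] sum 14, len 2
add 9: shortest ending here [10, 4, 9] sum 23, len 3
add 8: shortest ending here [9, 8] sum 17, len 2
add 12: shortest ending here [8, 12] sum 20, len 2
Shortest qualifying length: 2.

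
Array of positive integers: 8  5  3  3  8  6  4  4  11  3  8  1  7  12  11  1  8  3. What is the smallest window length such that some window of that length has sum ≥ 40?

Extend right; whenever the sum reaches 40, record the length and shrink from the left:
add 8: running sum 8 < 40
add 5: running sum 13 < 40
add 3: running sum 16 < 40
add 3: running sum 19 < 40
add 8: running sum 27 < 40
add 6: running sum 33 < 40
add 4: running sum 37 < 40
end 7: [8, 5, 3, 3, 8, 6, 4, 4] sum 41, len 8
end 8: [5, 3, 3, 8, 6, 4, 4, 11] sum 44, len 8
end 9: [3, 3, 8, 6, 4, 4, 11, 3] sum 42, len 8
end 10: [8, 6, 4, 4, 11, 3, 8] sum 44, len 7
end 11: [8, 6, 4, 4, 11, 3, 8, 1] sum 45, len 8
end 12: [6, 4, 4, 11, 3, 8, 1, 7] sum 44, len 8
end 13: [11, 3, 8, 1, 7, 12] sum 42, len 6
end 14: [3, 8, 1, 7, 12, 11] sum 42, len 6
end 15: [8, 1, 7, 12, 11, 1] sum 40, len 6
end 16: [1, 7, 12, 11, 1, 8] sum 40, len 6
end 17: [7, 12, 11, 1, 8, 3] sum 42, len 6
Shortest qualifying length: 6.

6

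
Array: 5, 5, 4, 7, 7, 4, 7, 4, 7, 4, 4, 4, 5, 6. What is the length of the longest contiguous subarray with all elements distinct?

[5] len 1
[5] len 1
[5, 4] len 2
[5, 4, 7] len 3
[7] len 1
[7, 4] len 2
[4, 7] len 2
[7, 4] len 2
[4, 7] len 2
[7, 4] len 2
[4] len 1
[4] len 1
[4, 5] len 2
[4, 5, 6] len 3
Longest all-distinct length: 3.

3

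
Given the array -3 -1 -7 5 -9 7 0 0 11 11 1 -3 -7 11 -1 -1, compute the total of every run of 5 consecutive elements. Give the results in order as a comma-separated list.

-15, -5, -4, 3, 9, 29, 23, 20, 13, 13, 1, -1

-3 -1 -7 5 -9 → sum -15
-1 -7 5 -9 7 → sum -5
-7 5 -9 7 0 → sum -4
5 -9 7 0 0 → sum 3
-9 7 0 0 11 → sum 9
7 0 0 11 11 → sum 29
0 0 11 11 1 → sum 23
0 11 11 1 -3 → sum 20
11 11 1 -3 -7 → sum 13
11 1 -3 -7 11 → sum 13
1 -3 -7 11 -1 → sum 1
-3 -7 11 -1 -1 → sum -1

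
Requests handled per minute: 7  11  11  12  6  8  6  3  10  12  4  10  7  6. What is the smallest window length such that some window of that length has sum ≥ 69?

add 7: running sum 7 < 69
add 11: running sum 18 < 69
add 11: running sum 29 < 69
add 12: running sum 41 < 69
add 6: running sum 47 < 69
add 8: running sum 55 < 69
add 6: running sum 61 < 69
add 3: running sum 64 < 69
add 10: shortest ending here [7, 11, 11, 12, 6, 8, 6, 3, 10] sum 74, len 9
add 12: shortest ending here [11, 11, 12, 6, 8, 6, 3, 10, 12] sum 79, len 9
add 4: shortest ending here [11, 12, 6, 8, 6, 3, 10, 12, 4] sum 72, len 9
add 10: shortest ending here [12, 6, 8, 6, 3, 10, 12, 4, 10] sum 71, len 9
add 7: shortest ending here [12, 6, 8, 6, 3, 10, 12, 4, 10, 7] sum 78, len 10
add 6: shortest ending here [6, 8, 6, 3, 10, 12, 4, 10, 7, 6] sum 72, len 10
Shortest qualifying length: 9.

9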